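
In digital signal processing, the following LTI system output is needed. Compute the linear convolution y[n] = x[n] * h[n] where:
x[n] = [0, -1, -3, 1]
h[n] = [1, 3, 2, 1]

y[n] = sum_k x[k]*h[n-k]. Output length = len(x) + len(h) - 1 = 4 + 4 - 1 = 7.
y[0] = 0*1 = 0
y[1] = -1*1 + 0*3 = -1
y[2] = -3*1 + -1*3 + 0*2 = -6
y[3] = 1*1 + -3*3 + -1*2 + 0*1 = -10
y[4] = 1*3 + -3*2 + -1*1 = -4
y[5] = 1*2 + -3*1 = -1
y[6] = 1*1 = 1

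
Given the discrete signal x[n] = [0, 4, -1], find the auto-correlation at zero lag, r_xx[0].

The auto-correlation at zero lag r_xx[0] equals the signal energy.
r_xx[0] = sum of x[n]^2 = 0^2 + 4^2 + (-1)^2
= 0 + 16 + 1 = 17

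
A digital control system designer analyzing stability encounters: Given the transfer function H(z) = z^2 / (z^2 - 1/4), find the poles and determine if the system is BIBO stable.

Poles are roots of the denominator: z^2 - 1/4 = 0.
Quadratic formula: z = [-(0) +/- sqrt((0)^2 - 4*(-1/4))] / 2
Discriminant = 0 + 1 = 1; sqrt = 1.
z = (0 +/- 1) / 2 => z = 1/2 or z = -1/2.
|p1| = 1/2, |p2| = 1/2.
For BIBO stability, all poles must lie inside the unit circle (|p| < 1).
System is STABLE since both |p| < 1.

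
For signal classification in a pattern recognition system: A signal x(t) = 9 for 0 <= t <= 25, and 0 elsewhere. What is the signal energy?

Energy = integral of |x(t)|^2 dt over the signal duration
= 9^2 * 25 = 81 * 25 = 2025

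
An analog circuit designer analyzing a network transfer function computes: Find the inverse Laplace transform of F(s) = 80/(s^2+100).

Standard pair: w/(s^2+w^2) <-> sin(wt)*u(t)
Recognize w^2 = 100, so w = 10; numerator 80 = 8*10.
f(t) = 8*sin(10t)*u(t)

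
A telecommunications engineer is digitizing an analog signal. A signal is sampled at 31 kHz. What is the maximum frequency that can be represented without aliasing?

The maximum frequency that can be represented without aliasing
is the Nyquist frequency: f_max = f_s / 2 = 31 kHz / 2 = 31/2 kHz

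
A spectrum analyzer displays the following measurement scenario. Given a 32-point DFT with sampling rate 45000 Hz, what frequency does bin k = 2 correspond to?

The frequency of DFT bin k is: f_k = k * f_s / N
f_2 = 2 * 45000 / 32 = 5625/2 Hz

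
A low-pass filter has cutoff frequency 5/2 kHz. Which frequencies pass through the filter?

A low-pass filter passes all frequencies below the cutoff frequency 5/2 kHz and attenuates higher frequencies.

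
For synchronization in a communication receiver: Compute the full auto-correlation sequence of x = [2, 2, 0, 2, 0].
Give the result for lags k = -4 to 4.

r_xx[k] = sum_m x[m]*x[m+k], indexed from 0, for k = -4 to 4:
  r_xx[-4] = x[4]*x[0] = 0
  r_xx[-3] = x[3]*x[0] + x[4]*x[1] = 4
  r_xx[-2] = x[2]*x[0] + x[3]*x[1] + x[4]*x[2] = 4
  r_xx[-1] = x[1]*x[0] + x[2]*x[1] + x[3]*x[2] + x[4]*x[3] = 4
  r_xx[0] = x[0]*x[0] + x[1]*x[1] + x[2]*x[2] + x[3]*x[3] + x[4]*x[4] = 12
  r_xx[1] = x[0]*x[1] + x[1]*x[2] + x[2]*x[3] + x[3]*x[4] = 4
  r_xx[2] = x[0]*x[2] + x[1]*x[3] + x[2]*x[4] = 4
  r_xx[3] = x[0]*x[3] + x[1]*x[4] = 4
  r_xx[4] = x[0]*x[4] = 0
r_xx = [0, 4, 4, 4, 12, 4, 4, 4, 0]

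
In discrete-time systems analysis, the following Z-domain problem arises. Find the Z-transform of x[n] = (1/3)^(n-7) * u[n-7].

Time-shifting property: if X(z) = Z{x[n]}, then Z{x[n-d]} = z^(-d) * X(z)
X(z) = z/(z - 1/3) for x[n] = (1/3)^n * u[n]
Z{x[n-7]} = z^(-7) * z/(z - 1/3) = z^(-6)/(z - 1/3)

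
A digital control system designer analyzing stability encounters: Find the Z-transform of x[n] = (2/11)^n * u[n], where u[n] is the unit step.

The Z-transform of a^n * u[n] is z/(z-a) for |z| > |a|.
Here a = 2/11, so X(z) = z/(z - (2/11)) = 11z/(11z - 2)
ROC: |z| > 2/11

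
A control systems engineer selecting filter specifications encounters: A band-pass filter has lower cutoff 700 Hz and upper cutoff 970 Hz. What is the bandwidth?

Bandwidth = f_high - f_low
= 970 Hz - 700 Hz = 270 Hz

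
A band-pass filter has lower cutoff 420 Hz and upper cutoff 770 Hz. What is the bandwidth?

Bandwidth = f_high - f_low
= 770 Hz - 420 Hz = 350 Hz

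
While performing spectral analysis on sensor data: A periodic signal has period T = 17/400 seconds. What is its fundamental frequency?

The fundamental frequency is the reciprocal of the period.
f = 1/T = 1/(17/400) = 400/17 Hz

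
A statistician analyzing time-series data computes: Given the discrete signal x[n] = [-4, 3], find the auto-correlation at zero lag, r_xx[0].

The auto-correlation at zero lag r_xx[0] equals the signal energy.
r_xx[0] = sum of x[n]^2 = (-4)^2 + 3^2
= 16 + 9 = 25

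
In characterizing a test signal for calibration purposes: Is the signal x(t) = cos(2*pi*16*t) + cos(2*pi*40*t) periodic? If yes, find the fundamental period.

f1 = 16 Hz, f2 = 40 Hz
Period T1 = 1/16, T2 = 1/40
Ratio T1/T2 = 40/16, which is rational.
The signal is periodic with fundamental period T = 1/GCD(16,40) = 1/8 s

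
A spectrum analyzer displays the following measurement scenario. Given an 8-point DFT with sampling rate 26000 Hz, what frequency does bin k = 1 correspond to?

The frequency of DFT bin k is: f_k = k * f_s / N
f_1 = 1 * 26000 / 8 = 3250 Hz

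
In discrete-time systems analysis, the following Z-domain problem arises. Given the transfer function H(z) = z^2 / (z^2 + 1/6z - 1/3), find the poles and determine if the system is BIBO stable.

Poles are roots of the denominator: z^2 + 1/6z - 1/3 = 0.
Quadratic formula: z = [-(1/6) +/- sqrt((1/6)^2 - 4*(-1/3))] / 2
Discriminant = 1/36 + 4/3 = 49/36; sqrt = 7/6.
z = (-1/6 +/- 7/6) / 2 => z = 1/2 or z = -2/3.
|p1| = 2/3, |p2| = 1/2.
For BIBO stability, all poles must lie inside the unit circle (|p| < 1).
System is STABLE since both |p| < 1.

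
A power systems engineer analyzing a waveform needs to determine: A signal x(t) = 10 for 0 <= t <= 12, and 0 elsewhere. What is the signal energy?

Energy = integral of |x(t)|^2 dt over the signal duration
= 10^2 * 12 = 100 * 12 = 1200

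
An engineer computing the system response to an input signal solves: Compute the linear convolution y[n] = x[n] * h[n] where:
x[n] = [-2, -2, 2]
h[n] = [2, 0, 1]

y[n] = sum_k x[k]*h[n-k]. Output length = len(x) + len(h) - 1 = 3 + 3 - 1 = 5.
y[0] = -2*2 = -4
y[1] = -2*2 + -2*0 = -4
y[2] = 2*2 + -2*0 + -2*1 = 2
y[3] = 2*0 + -2*1 = -2
y[4] = 2*1 = 2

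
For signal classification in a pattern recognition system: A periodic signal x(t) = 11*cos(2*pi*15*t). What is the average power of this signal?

Average power of A*cos(wt) is A^2/2.
P = 11^2 / 2 = 121/2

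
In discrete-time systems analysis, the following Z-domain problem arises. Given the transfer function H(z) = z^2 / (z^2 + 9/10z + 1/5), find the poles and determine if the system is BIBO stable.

Poles are roots of the denominator: z^2 + 9/10z + 1/5 = 0.
Quadratic formula: z = [-(9/10) +/- sqrt((9/10)^2 - 4*(1/5))] / 2
Discriminant = 81/100 - 4/5 = 1/100; sqrt = 1/10.
z = (-9/10 +/- 1/10) / 2 => z = -2/5 or z = -1/2.
|p1| = 1/2, |p2| = 2/5.
For BIBO stability, all poles must lie inside the unit circle (|p| < 1).
System is STABLE since both |p| < 1.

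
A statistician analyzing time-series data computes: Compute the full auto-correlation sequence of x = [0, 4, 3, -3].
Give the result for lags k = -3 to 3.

r_xx[k] = sum_m x[m]*x[m+k], indexed from 0, for k = -3 to 3:
  r_xx[-3] = x[3]*x[0] = 0
  r_xx[-2] = x[2]*x[0] + x[3]*x[1] = -12
  r_xx[-1] = x[1]*x[0] + x[2]*x[1] + x[3]*x[2] = 3
  r_xx[0] = x[0]*x[0] + x[1]*x[1] + x[2]*x[2] + x[3]*x[3] = 34
  r_xx[1] = x[0]*x[1] + x[1]*x[2] + x[2]*x[3] = 3
  r_xx[2] = x[0]*x[2] + x[1]*x[3] = -12
  r_xx[3] = x[0]*x[3] = 0
r_xx = [0, -12, 3, 34, 3, -12, 0]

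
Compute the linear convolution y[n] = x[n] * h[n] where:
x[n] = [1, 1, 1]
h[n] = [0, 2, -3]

y[n] = sum_k x[k]*h[n-k]. Output length = len(x) + len(h) - 1 = 3 + 3 - 1 = 5.
y[0] = 1*0 = 0
y[1] = 1*0 + 1*2 = 2
y[2] = 1*0 + 1*2 + 1*-3 = -1
y[3] = 1*2 + 1*-3 = -1
y[4] = 1*-3 = -3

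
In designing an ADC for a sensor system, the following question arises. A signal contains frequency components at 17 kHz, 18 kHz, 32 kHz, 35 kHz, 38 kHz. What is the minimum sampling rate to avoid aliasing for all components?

The highest frequency component is f_max = 38 kHz.
Nyquist rate = 2 * f_max = 2 * 38 kHz = 76 kHz.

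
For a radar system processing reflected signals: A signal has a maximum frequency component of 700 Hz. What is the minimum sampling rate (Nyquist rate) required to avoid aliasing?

By the Nyquist-Shannon sampling theorem,
the minimum sampling rate (Nyquist rate) must be at least 2 * f_max.
Nyquist rate = 2 * 700 Hz = 1400 Hz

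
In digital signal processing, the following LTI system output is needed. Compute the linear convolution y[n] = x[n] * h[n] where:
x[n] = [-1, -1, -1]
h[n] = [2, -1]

y[n] = sum_k x[k]*h[n-k]. Output length = len(x) + len(h) - 1 = 3 + 2 - 1 = 4.
y[0] = -1*2 = -2
y[1] = -1*2 + -1*-1 = -1
y[2] = -1*2 + -1*-1 = -1
y[3] = -1*-1 = 1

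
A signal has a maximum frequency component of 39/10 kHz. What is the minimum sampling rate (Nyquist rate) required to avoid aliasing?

By the Nyquist-Shannon sampling theorem,
the minimum sampling rate (Nyquist rate) must be at least 2 * f_max.
Nyquist rate = 2 * 39/10 kHz = 39/5 kHz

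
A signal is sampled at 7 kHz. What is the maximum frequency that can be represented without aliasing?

The maximum frequency that can be represented without aliasing
is the Nyquist frequency: f_max = f_s / 2 = 7 kHz / 2 = 7/2 kHz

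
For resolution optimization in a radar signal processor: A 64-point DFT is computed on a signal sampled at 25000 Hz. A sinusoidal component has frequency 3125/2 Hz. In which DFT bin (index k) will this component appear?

DFT frequency resolution = f_s/N = 25000/64 = 3125/8 Hz
Bin index k = f_signal / resolution = 3125/2 / 3125/8 = 4
The signal frequency 3125/2 Hz falls in DFT bin k = 4.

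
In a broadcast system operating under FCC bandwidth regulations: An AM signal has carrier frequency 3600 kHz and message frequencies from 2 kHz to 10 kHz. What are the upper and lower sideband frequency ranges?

Upper sideband (USB) = fc + [fm_low, fm_high] = 3600 + [2, 10] = [3602, 3610] kHz
Lower sideband (LSB) = fc - [fm_high, fm_low] = 3600 - [10, 2] = [3590, 3598] kHz
Total occupied spectrum: 3590 kHz to 3610 kHz (plus carrier at 3600 kHz)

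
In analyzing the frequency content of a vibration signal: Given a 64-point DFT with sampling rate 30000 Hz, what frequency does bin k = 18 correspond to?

The frequency of DFT bin k is: f_k = k * f_s / N
f_18 = 18 * 30000 / 64 = 16875/2 Hz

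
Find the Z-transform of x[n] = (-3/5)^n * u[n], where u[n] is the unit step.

The Z-transform of a^n * u[n] is z/(z-a) for |z| > |a|.
Here a = -3/5, so X(z) = z/(z - (-3/5)) = 5z/(5z + 3)
ROC: |z| > 3/5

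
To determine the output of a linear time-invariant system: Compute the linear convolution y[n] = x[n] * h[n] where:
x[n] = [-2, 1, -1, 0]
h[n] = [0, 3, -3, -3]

y[n] = sum_k x[k]*h[n-k]. Output length = len(x) + len(h) - 1 = 4 + 4 - 1 = 7.
y[0] = -2*0 = 0
y[1] = 1*0 + -2*3 = -6
y[2] = -1*0 + 1*3 + -2*-3 = 9
y[3] = 0*0 + -1*3 + 1*-3 + -2*-3 = 0
y[4] = 0*3 + -1*-3 + 1*-3 = 0
y[5] = 0*-3 + -1*-3 = 3
y[6] = 0*-3 = 0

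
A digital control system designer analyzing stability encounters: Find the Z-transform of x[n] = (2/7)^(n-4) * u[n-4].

Time-shifting property: if X(z) = Z{x[n]}, then Z{x[n-d]} = z^(-d) * X(z)
X(z) = z/(z - 2/7) for x[n] = (2/7)^n * u[n]
Z{x[n-4]} = z^(-4) * z/(z - 2/7) = z^(-3)/(z - 2/7)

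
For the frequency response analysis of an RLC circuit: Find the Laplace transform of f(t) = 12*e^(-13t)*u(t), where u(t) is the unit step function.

Standard Laplace transform pair:
e^(-at)*u(t) <-> 1/(s+a)
With a = 13: L{12*e^(-13t)*u(t)} = 12/(s+13), ROC: Re(s) > -13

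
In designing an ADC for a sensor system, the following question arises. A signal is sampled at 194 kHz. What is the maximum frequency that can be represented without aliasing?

The maximum frequency that can be represented without aliasing
is the Nyquist frequency: f_max = f_s / 2 = 194 kHz / 2 = 97 kHz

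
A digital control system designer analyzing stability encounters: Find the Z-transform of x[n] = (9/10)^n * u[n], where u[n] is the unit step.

The Z-transform of a^n * u[n] is z/(z-a) for |z| > |a|.
Here a = 9/10, so X(z) = z/(z - (9/10)) = 10z/(10z - 9)
ROC: |z| > 9/10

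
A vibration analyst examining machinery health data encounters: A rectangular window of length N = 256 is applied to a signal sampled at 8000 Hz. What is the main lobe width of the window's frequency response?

For a rectangular window of length N,
the main lobe width in frequency is 2*f_s/N.
= 2*8000/256 = 125/2 Hz
This determines the minimum frequency separation for resolving two sinusoids.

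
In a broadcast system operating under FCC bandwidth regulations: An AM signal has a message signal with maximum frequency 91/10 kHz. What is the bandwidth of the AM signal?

In AM (double-sideband), the bandwidth is twice the message frequency.
BW = 2 * f_m = 2 * 91/10 kHz = 91/5 kHz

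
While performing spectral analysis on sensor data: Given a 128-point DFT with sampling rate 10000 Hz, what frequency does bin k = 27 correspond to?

The frequency of DFT bin k is: f_k = k * f_s / N
f_27 = 27 * 10000 / 128 = 16875/8 Hz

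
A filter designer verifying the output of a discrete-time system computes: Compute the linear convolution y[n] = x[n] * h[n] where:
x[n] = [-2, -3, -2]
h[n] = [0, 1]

y[n] = sum_k x[k]*h[n-k]. Output length = len(x) + len(h) - 1 = 3 + 2 - 1 = 4.
y[0] = -2*0 = 0
y[1] = -3*0 + -2*1 = -2
y[2] = -2*0 + -3*1 = -3
y[3] = -2*1 = -2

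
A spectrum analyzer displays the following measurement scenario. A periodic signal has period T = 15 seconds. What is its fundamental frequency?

The fundamental frequency is the reciprocal of the period.
f = 1/T = 1/(15) = 1/15 Hz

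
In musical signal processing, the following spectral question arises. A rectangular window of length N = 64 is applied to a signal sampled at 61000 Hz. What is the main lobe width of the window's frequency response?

For a rectangular window of length N,
the main lobe width in frequency is 2*f_s/N.
= 2*61000/64 = 7625/4 Hz
This determines the minimum frequency separation for resolving two sinusoids.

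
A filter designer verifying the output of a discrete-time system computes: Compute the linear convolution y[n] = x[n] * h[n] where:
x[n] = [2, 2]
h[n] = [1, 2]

y[n] = sum_k x[k]*h[n-k]. Output length = len(x) + len(h) - 1 = 2 + 2 - 1 = 3.
y[0] = 2*1 = 2
y[1] = 2*1 + 2*2 = 6
y[2] = 2*2 = 4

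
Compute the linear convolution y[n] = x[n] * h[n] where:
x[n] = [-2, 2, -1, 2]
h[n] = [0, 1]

y[n] = sum_k x[k]*h[n-k]. Output length = len(x) + len(h) - 1 = 4 + 2 - 1 = 5.
y[0] = -2*0 = 0
y[1] = 2*0 + -2*1 = -2
y[2] = -1*0 + 2*1 = 2
y[3] = 2*0 + -1*1 = -1
y[4] = 2*1 = 2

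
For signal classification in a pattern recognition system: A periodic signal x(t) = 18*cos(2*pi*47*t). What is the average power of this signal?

Average power of A*cos(wt) is A^2/2.
P = 18^2 / 2 = 324/2 = 162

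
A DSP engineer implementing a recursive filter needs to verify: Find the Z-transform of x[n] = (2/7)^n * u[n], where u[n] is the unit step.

The Z-transform of a^n * u[n] is z/(z-a) for |z| > |a|.
Here a = 2/7, so X(z) = z/(z - (2/7)) = 7z/(7z - 2)
ROC: |z| > 2/7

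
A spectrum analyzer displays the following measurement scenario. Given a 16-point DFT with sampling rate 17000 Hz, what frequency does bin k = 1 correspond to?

The frequency of DFT bin k is: f_k = k * f_s / N
f_1 = 1 * 17000 / 16 = 2125/2 Hz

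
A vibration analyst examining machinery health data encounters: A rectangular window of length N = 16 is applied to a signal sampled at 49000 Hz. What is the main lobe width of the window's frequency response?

For a rectangular window of length N,
the main lobe width in frequency is 2*f_s/N.
= 2*49000/16 = 6125 Hz
This determines the minimum frequency separation for resolving two sinusoids.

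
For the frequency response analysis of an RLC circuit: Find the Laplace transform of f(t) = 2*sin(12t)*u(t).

Standard pair: sin(wt)*u(t) <-> w/(s^2+w^2)
With w = 12: L{2*sin(12t)*u(t)} = 24/(s^2+144)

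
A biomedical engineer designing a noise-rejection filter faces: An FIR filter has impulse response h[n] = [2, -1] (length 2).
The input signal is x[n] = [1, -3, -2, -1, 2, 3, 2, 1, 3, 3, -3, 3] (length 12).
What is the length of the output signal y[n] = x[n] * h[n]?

For linear convolution, the output length is:
len(y) = len(x) + len(h) - 1 = 12 + 2 - 1 = 13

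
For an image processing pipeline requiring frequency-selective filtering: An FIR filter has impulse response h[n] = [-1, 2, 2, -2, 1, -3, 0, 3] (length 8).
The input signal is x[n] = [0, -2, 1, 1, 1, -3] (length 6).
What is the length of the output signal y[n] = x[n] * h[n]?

For linear convolution, the output length is:
len(y) = len(x) + len(h) - 1 = 6 + 8 - 1 = 13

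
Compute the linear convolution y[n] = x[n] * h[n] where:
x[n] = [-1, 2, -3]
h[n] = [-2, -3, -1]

y[n] = sum_k x[k]*h[n-k]. Output length = len(x) + len(h) - 1 = 3 + 3 - 1 = 5.
y[0] = -1*-2 = 2
y[1] = 2*-2 + -1*-3 = -1
y[2] = -3*-2 + 2*-3 + -1*-1 = 1
y[3] = -3*-3 + 2*-1 = 7
y[4] = -3*-1 = 3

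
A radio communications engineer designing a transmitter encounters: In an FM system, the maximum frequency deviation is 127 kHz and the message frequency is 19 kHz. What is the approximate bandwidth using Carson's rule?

Carson's rule: BW = 2*(delta_f + f_m)
= 2*(127 + 19) kHz = 292 kHz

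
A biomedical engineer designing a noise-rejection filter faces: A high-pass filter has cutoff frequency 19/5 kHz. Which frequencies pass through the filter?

A high-pass filter passes all frequencies above the cutoff frequency 19/5 kHz and attenuates lower frequencies.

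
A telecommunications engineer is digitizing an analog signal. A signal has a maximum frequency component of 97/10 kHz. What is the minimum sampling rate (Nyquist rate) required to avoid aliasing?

By the Nyquist-Shannon sampling theorem,
the minimum sampling rate (Nyquist rate) must be at least 2 * f_max.
Nyquist rate = 2 * 97/10 kHz = 97/5 kHz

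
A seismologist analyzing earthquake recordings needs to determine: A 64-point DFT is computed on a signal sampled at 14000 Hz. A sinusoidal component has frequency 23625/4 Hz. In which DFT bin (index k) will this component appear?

DFT frequency resolution = f_s/N = 14000/64 = 875/4 Hz
Bin index k = f_signal / resolution = 23625/4 / 875/4 = 27
The signal frequency 23625/4 Hz falls in DFT bin k = 27.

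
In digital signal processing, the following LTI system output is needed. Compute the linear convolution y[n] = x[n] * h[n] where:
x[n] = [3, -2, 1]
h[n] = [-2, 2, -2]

y[n] = sum_k x[k]*h[n-k]. Output length = len(x) + len(h) - 1 = 3 + 3 - 1 = 5.
y[0] = 3*-2 = -6
y[1] = -2*-2 + 3*2 = 10
y[2] = 1*-2 + -2*2 + 3*-2 = -12
y[3] = 1*2 + -2*-2 = 6
y[4] = 1*-2 = -2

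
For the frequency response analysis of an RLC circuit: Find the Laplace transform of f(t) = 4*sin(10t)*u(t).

Standard pair: sin(wt)*u(t) <-> w/(s^2+w^2)
With w = 10: L{4*sin(10t)*u(t)} = 40/(s^2+100)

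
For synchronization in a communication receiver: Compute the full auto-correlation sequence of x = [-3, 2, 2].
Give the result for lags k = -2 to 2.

r_xx[k] = sum_m x[m]*x[m+k], indexed from 0, for k = -2 to 2:
  r_xx[-2] = x[2]*x[0] = -6
  r_xx[-1] = x[1]*x[0] + x[2]*x[1] = -2
  r_xx[0] = x[0]*x[0] + x[1]*x[1] + x[2]*x[2] = 17
  r_xx[1] = x[0]*x[1] + x[1]*x[2] = -2
  r_xx[2] = x[0]*x[2] = -6
r_xx = [-6, -2, 17, -2, -6]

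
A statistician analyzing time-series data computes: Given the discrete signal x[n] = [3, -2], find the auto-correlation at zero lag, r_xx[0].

The auto-correlation at zero lag r_xx[0] equals the signal energy.
r_xx[0] = sum of x[n]^2 = 3^2 + (-2)^2
= 9 + 4 = 13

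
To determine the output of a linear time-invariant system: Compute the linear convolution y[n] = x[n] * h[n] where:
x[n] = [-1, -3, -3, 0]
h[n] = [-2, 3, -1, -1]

y[n] = sum_k x[k]*h[n-k]. Output length = len(x) + len(h) - 1 = 4 + 4 - 1 = 7.
y[0] = -1*-2 = 2
y[1] = -3*-2 + -1*3 = 3
y[2] = -3*-2 + -3*3 + -1*-1 = -2
y[3] = 0*-2 + -3*3 + -3*-1 + -1*-1 = -5
y[4] = 0*3 + -3*-1 + -3*-1 = 6
y[5] = 0*-1 + -3*-1 = 3
y[6] = 0*-1 = 0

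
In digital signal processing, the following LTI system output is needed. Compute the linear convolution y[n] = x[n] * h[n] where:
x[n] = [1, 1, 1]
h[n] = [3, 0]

y[n] = sum_k x[k]*h[n-k]. Output length = len(x) + len(h) - 1 = 3 + 2 - 1 = 4.
y[0] = 1*3 = 3
y[1] = 1*3 + 1*0 = 3
y[2] = 1*3 + 1*0 = 3
y[3] = 1*0 = 0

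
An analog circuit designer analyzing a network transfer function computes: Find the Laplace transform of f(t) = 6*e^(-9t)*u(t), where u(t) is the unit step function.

Standard Laplace transform pair:
e^(-at)*u(t) <-> 1/(s+a)
With a = 9: L{6*e^(-9t)*u(t)} = 6/(s+9), ROC: Re(s) > -9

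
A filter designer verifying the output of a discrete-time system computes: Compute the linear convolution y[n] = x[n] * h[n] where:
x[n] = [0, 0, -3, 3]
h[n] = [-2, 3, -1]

y[n] = sum_k x[k]*h[n-k]. Output length = len(x) + len(h) - 1 = 4 + 3 - 1 = 6.
y[0] = 0*-2 = 0
y[1] = 0*-2 + 0*3 = 0
y[2] = -3*-2 + 0*3 + 0*-1 = 6
y[3] = 3*-2 + -3*3 + 0*-1 = -15
y[4] = 3*3 + -3*-1 = 12
y[5] = 3*-1 = -3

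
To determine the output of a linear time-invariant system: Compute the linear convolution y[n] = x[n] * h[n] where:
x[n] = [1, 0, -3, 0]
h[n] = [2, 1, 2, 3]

y[n] = sum_k x[k]*h[n-k]. Output length = len(x) + len(h) - 1 = 4 + 4 - 1 = 7.
y[0] = 1*2 = 2
y[1] = 0*2 + 1*1 = 1
y[2] = -3*2 + 0*1 + 1*2 = -4
y[3] = 0*2 + -3*1 + 0*2 + 1*3 = 0
y[4] = 0*1 + -3*2 + 0*3 = -6
y[5] = 0*2 + -3*3 = -9
y[6] = 0*3 = 0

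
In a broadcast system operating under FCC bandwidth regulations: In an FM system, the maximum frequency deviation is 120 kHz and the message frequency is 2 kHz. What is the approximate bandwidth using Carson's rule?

Carson's rule: BW = 2*(delta_f + f_m)
= 2*(120 + 2) kHz = 244 kHz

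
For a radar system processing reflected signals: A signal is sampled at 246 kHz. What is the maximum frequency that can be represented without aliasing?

The maximum frequency that can be represented without aliasing
is the Nyquist frequency: f_max = f_s / 2 = 246 kHz / 2 = 123 kHz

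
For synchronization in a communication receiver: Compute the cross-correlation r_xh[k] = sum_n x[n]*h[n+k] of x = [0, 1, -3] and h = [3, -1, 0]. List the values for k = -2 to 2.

Both sequences indexed from 0 and zero outside their support.
Lags with overlap: k = -2 to 2.
  r_xh[-2] = x[2]*h[0] = -9
  r_xh[-1] = x[1]*h[0] + x[2]*h[1] = 6
  r_xh[0] = x[0]*h[0] + x[1]*h[1] + x[2]*h[2] = -1
  r_xh[1] = x[0]*h[1] + x[1]*h[2] = 0
  r_xh[2] = x[0]*h[2] = 0
r_xh = [-9, 6, -1, 0, 0] (for k = -2, ..., 2)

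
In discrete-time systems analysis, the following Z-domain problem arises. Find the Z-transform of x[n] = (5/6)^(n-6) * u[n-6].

Time-shifting property: if X(z) = Z{x[n]}, then Z{x[n-d]} = z^(-d) * X(z)
X(z) = z/(z - 5/6) for x[n] = (5/6)^n * u[n]
Z{x[n-6]} = z^(-6) * z/(z - 5/6) = z^(-5)/(z - 5/6)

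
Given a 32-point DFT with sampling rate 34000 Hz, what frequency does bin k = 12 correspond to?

The frequency of DFT bin k is: f_k = k * f_s / N
f_12 = 12 * 34000 / 32 = 12750 Hz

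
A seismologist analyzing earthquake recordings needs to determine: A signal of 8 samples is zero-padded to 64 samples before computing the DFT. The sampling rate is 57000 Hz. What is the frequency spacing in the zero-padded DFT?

Original DFT: N = 8, resolution = f_s/N = 57000/8 = 7125 Hz
Zero-padded DFT: N = 64, resolution = f_s/N = 57000/64 = 7125/8 Hz
Zero-padding interpolates the spectrum (finer frequency grid)
but does NOT improve the true spectral resolution (ability to resolve close frequencies).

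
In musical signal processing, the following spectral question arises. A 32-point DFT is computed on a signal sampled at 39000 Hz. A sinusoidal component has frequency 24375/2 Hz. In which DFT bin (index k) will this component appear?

DFT frequency resolution = f_s/N = 39000/32 = 4875/4 Hz
Bin index k = f_signal / resolution = 24375/2 / 4875/4 = 10
The signal frequency 24375/2 Hz falls in DFT bin k = 10.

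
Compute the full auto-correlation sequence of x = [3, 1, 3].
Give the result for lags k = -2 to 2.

r_xx[k] = sum_m x[m]*x[m+k], indexed from 0, for k = -2 to 2:
  r_xx[-2] = x[2]*x[0] = 9
  r_xx[-1] = x[1]*x[0] + x[2]*x[1] = 6
  r_xx[0] = x[0]*x[0] + x[1]*x[1] + x[2]*x[2] = 19
  r_xx[1] = x[0]*x[1] + x[1]*x[2] = 6
  r_xx[2] = x[0]*x[2] = 9
r_xx = [9, 6, 19, 6, 9]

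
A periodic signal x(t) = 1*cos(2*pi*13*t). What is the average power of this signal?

Average power of A*cos(wt) is A^2/2.
P = 1^2 / 2 = 1/2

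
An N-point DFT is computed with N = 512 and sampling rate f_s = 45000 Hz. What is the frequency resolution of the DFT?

DFT frequency resolution = f_s / N
= 45000 / 512 = 5625/64 Hz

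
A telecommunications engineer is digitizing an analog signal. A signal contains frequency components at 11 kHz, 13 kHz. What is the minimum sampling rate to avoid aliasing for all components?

The highest frequency component is f_max = 13 kHz.
Nyquist rate = 2 * f_max = 2 * 13 kHz = 26 kHz.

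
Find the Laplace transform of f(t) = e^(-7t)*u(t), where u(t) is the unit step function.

Standard Laplace transform pair:
e^(-at)*u(t) <-> 1/(s+a)
With a = 7: L{e^(-7t)*u(t)} = 1/(s+7), ROC: Re(s) > -7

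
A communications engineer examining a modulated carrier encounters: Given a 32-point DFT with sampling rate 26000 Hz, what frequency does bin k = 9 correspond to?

The frequency of DFT bin k is: f_k = k * f_s / N
f_9 = 9 * 26000 / 32 = 14625/2 Hz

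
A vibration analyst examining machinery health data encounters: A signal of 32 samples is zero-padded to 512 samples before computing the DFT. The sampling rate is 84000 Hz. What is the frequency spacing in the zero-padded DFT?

Original DFT: N = 32, resolution = f_s/N = 84000/32 = 2625 Hz
Zero-padded DFT: N = 512, resolution = f_s/N = 84000/512 = 2625/16 Hz
Zero-padding interpolates the spectrum (finer frequency grid)
but does NOT improve the true spectral resolution (ability to resolve close frequencies).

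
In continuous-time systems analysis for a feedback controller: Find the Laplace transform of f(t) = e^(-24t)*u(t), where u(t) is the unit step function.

Standard Laplace transform pair:
e^(-at)*u(t) <-> 1/(s+a)
With a = 24: L{e^(-24t)*u(t)} = 1/(s+24), ROC: Re(s) > -24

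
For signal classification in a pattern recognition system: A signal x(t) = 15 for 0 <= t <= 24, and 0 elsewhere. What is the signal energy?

Energy = integral of |x(t)|^2 dt over the signal duration
= 15^2 * 24 = 225 * 24 = 5400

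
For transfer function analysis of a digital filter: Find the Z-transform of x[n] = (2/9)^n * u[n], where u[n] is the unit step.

The Z-transform of a^n * u[n] is z/(z-a) for |z| > |a|.
Here a = 2/9, so X(z) = z/(z - (2/9)) = 9z/(9z - 2)
ROC: |z| > 2/9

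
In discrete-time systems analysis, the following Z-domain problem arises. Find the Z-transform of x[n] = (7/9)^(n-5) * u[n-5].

Time-shifting property: if X(z) = Z{x[n]}, then Z{x[n-d]} = z^(-d) * X(z)
X(z) = z/(z - 7/9) for x[n] = (7/9)^n * u[n]
Z{x[n-5]} = z^(-5) * z/(z - 7/9) = z^(-4)/(z - 7/9)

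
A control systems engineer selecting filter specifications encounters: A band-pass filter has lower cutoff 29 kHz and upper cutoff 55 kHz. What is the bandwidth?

Bandwidth = f_high - f_low
= 55 kHz - 29 kHz = 26 kHz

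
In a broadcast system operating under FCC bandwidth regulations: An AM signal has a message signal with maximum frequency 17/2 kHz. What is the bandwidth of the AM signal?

In AM (double-sideband), the bandwidth is twice the message frequency.
BW = 2 * f_m = 2 * 17/2 kHz = 17 kHz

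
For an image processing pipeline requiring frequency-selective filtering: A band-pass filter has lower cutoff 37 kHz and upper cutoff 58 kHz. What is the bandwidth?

Bandwidth = f_high - f_low
= 58 kHz - 37 kHz = 21 kHz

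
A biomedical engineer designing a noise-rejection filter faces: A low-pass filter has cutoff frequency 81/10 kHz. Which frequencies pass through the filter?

A low-pass filter passes all frequencies below the cutoff frequency 81/10 kHz and attenuates higher frequencies.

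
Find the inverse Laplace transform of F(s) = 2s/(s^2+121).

Standard pair: s/(s^2+w^2) <-> cos(wt)*u(t)
With k=2, w=11: f(t) = 2*cos(11t)*u(t)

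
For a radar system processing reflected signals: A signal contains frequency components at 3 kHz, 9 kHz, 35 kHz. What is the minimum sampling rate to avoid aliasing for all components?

The highest frequency component is f_max = 35 kHz.
Nyquist rate = 2 * f_max = 2 * 35 kHz = 70 kHz.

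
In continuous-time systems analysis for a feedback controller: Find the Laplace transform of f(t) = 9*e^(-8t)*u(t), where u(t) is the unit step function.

Standard Laplace transform pair:
e^(-at)*u(t) <-> 1/(s+a)
With a = 8: L{9*e^(-8t)*u(t)} = 9/(s+8), ROC: Re(s) > -8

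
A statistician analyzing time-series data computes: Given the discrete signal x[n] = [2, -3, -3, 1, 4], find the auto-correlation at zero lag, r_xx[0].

The auto-correlation at zero lag r_xx[0] equals the signal energy.
r_xx[0] = sum of x[n]^2 = 2^2 + (-3)^2 + (-3)^2 + 1^2 + 4^2
= 4 + 9 + 9 + 1 + 16 = 39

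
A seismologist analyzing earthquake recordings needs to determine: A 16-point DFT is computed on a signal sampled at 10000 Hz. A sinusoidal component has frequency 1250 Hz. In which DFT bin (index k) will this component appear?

DFT frequency resolution = f_s/N = 10000/16 = 625 Hz
Bin index k = f_signal / resolution = 1250 / 625 = 2
The signal frequency 1250 Hz falls in DFT bin k = 2.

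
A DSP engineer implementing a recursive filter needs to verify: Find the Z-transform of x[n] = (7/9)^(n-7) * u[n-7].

Time-shifting property: if X(z) = Z{x[n]}, then Z{x[n-d]} = z^(-d) * X(z)
X(z) = z/(z - 7/9) for x[n] = (7/9)^n * u[n]
Z{x[n-7]} = z^(-7) * z/(z - 7/9) = z^(-6)/(z - 7/9)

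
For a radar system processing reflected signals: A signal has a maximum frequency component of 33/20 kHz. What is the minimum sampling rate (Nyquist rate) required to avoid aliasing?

By the Nyquist-Shannon sampling theorem,
the minimum sampling rate (Nyquist rate) must be at least 2 * f_max.
Nyquist rate = 2 * 33/20 kHz = 33/10 kHz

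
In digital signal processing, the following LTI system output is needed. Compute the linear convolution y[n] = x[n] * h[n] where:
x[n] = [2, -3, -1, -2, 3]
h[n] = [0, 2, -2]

y[n] = sum_k x[k]*h[n-k]. Output length = len(x) + len(h) - 1 = 5 + 3 - 1 = 7.
y[0] = 2*0 = 0
y[1] = -3*0 + 2*2 = 4
y[2] = -1*0 + -3*2 + 2*-2 = -10
y[3] = -2*0 + -1*2 + -3*-2 = 4
y[4] = 3*0 + -2*2 + -1*-2 = -2
y[5] = 3*2 + -2*-2 = 10
y[6] = 3*-2 = -6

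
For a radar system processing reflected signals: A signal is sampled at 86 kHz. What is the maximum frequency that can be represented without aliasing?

The maximum frequency that can be represented without aliasing
is the Nyquist frequency: f_max = f_s / 2 = 86 kHz / 2 = 43 kHz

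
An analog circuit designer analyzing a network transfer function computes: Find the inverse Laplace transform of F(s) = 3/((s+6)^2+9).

Standard pair: w/((s+a)^2+w^2) <-> e^(-at)*sin(wt)*u(t)
With a=6, w=3: f(t) = e^(-6t)*sin(3t)*u(t)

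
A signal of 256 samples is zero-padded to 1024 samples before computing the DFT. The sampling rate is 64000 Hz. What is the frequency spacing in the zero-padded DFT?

Original DFT: N = 256, resolution = f_s/N = 64000/256 = 250 Hz
Zero-padded DFT: N = 1024, resolution = f_s/N = 64000/1024 = 125/2 Hz
Zero-padding interpolates the spectrum (finer frequency grid)
but does NOT improve the true spectral resolution (ability to resolve close frequencies).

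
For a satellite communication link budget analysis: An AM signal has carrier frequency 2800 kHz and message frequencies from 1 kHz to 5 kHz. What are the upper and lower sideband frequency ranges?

Upper sideband (USB) = fc + [fm_low, fm_high] = 2800 + [1, 5] = [2801, 2805] kHz
Lower sideband (LSB) = fc - [fm_high, fm_low] = 2800 - [5, 1] = [2795, 2799] kHz
Total occupied spectrum: 2795 kHz to 2805 kHz (plus carrier at 2800 kHz)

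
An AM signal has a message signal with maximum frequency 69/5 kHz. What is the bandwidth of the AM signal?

In AM (double-sideband), the bandwidth is twice the message frequency.
BW = 2 * f_m = 2 * 69/5 kHz = 138/5 kHz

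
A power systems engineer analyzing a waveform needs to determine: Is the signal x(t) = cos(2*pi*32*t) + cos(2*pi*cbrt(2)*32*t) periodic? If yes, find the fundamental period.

f1 = 32 Hz, f2 = 32*cbrt(2) Hz
Ratio f2/f1 = cbrt(2), which is irrational.
Since the frequency ratio is irrational, no common period exists.
The signal is not periodic.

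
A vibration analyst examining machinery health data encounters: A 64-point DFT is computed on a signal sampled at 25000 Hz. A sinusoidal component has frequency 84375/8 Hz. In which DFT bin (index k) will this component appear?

DFT frequency resolution = f_s/N = 25000/64 = 3125/8 Hz
Bin index k = f_signal / resolution = 84375/8 / 3125/8 = 27
The signal frequency 84375/8 Hz falls in DFT bin k = 27.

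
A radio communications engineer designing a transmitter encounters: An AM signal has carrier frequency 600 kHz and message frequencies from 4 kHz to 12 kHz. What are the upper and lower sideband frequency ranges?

Upper sideband (USB) = fc + [fm_low, fm_high] = 600 + [4, 12] = [604, 612] kHz
Lower sideband (LSB) = fc - [fm_high, fm_low] = 600 - [12, 4] = [588, 596] kHz
Total occupied spectrum: 588 kHz to 612 kHz (plus carrier at 600 kHz)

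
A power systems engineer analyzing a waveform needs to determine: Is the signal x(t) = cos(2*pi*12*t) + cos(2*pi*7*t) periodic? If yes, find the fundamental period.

f1 = 12 Hz, f2 = 7 Hz
Period T1 = 1/12, T2 = 1/7
Ratio T1/T2 = 7/12, which is rational.
The signal is periodic with fundamental period T = 1/GCD(12,7) = 1 s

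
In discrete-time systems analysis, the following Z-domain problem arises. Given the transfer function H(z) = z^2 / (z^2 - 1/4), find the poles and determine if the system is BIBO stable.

Poles are roots of the denominator: z^2 - 1/4 = 0.
Quadratic formula: z = [-(0) +/- sqrt((0)^2 - 4*(-1/4))] / 2
Discriminant = 0 + 1 = 1; sqrt = 1.
z = (0 +/- 1) / 2 => z = 1/2 or z = -1/2.
|p1| = 1/2, |p2| = 1/2.
For BIBO stability, all poles must lie inside the unit circle (|p| < 1).
System is STABLE since both |p| < 1.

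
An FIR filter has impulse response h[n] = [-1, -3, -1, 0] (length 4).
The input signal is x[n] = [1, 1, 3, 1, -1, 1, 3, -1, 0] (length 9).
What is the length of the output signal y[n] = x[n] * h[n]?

For linear convolution, the output length is:
len(y) = len(x) + len(h) - 1 = 9 + 4 - 1 = 12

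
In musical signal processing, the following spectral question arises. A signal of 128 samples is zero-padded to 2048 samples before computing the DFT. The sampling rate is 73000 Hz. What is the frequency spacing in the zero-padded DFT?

Original DFT: N = 128, resolution = f_s/N = 73000/128 = 9125/16 Hz
Zero-padded DFT: N = 2048, resolution = f_s/N = 73000/2048 = 9125/256 Hz
Zero-padding interpolates the spectrum (finer frequency grid)
but does NOT improve the true spectral resolution (ability to resolve close frequencies).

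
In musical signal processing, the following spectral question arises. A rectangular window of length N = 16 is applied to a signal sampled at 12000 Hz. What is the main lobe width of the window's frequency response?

For a rectangular window of length N,
the main lobe width in frequency is 2*f_s/N.
= 2*12000/16 = 1500 Hz
This determines the minimum frequency separation for resolving two sinusoids.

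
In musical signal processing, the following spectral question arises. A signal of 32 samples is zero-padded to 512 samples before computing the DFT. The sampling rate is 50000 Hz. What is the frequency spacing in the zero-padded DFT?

Original DFT: N = 32, resolution = f_s/N = 50000/32 = 3125/2 Hz
Zero-padded DFT: N = 512, resolution = f_s/N = 50000/512 = 3125/32 Hz
Zero-padding interpolates the spectrum (finer frequency grid)
but does NOT improve the true spectral resolution (ability to resolve close frequencies).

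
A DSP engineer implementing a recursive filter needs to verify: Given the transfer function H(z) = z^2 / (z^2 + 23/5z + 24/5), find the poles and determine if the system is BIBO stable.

Poles are roots of the denominator: z^2 + 23/5z + 24/5 = 0.
Quadratic formula: z = [-(23/5) +/- sqrt((23/5)^2 - 4*(24/5))] / 2
Discriminant = 529/25 - 96/5 = 49/25; sqrt = 7/5.
z = (-23/5 +/- 7/5) / 2 => z = -8/5 or z = -3.
|p1| = 8/5, |p2| = 3.
For BIBO stability, all poles must lie inside the unit circle (|p| < 1).
System is UNSTABLE since at least one |p| >= 1.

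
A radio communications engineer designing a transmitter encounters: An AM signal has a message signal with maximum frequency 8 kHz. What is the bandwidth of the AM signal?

In AM (double-sideband), the bandwidth is twice the message frequency.
BW = 2 * f_m = 2 * 8 kHz = 16 kHz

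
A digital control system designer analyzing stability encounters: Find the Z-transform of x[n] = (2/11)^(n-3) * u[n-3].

Time-shifting property: if X(z) = Z{x[n]}, then Z{x[n-d]} = z^(-d) * X(z)
X(z) = z/(z - 2/11) for x[n] = (2/11)^n * u[n]
Z{x[n-3]} = z^(-3) * z/(z - 2/11) = z^(-2)/(z - 2/11)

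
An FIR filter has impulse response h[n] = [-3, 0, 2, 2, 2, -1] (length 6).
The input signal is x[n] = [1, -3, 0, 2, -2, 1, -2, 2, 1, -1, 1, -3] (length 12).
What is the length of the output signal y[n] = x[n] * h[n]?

For linear convolution, the output length is:
len(y) = len(x) + len(h) - 1 = 12 + 6 - 1 = 17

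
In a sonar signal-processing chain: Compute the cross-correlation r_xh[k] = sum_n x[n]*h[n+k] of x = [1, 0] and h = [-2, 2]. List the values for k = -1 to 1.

Both sequences indexed from 0 and zero outside their support.
Lags with overlap: k = -1 to 1.
  r_xh[-1] = x[1]*h[0] = 0
  r_xh[0] = x[0]*h[0] + x[1]*h[1] = -2
  r_xh[1] = x[0]*h[1] = 2
r_xh = [0, -2, 2] (for k = -1, ..., 1)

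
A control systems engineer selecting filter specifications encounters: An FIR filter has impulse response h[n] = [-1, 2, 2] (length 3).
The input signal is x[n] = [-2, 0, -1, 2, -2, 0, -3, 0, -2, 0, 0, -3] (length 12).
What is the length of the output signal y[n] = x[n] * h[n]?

For linear convolution, the output length is:
len(y) = len(x) + len(h) - 1 = 12 + 3 - 1 = 14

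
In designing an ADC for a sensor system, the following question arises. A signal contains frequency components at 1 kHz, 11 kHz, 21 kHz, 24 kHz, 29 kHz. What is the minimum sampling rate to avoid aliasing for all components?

The highest frequency component is f_max = 29 kHz.
Nyquist rate = 2 * f_max = 2 * 29 kHz = 58 kHz.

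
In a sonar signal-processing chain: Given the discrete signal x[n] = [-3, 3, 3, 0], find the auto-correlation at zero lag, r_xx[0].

The auto-correlation at zero lag r_xx[0] equals the signal energy.
r_xx[0] = sum of x[n]^2 = (-3)^2 + 3^2 + 3^2 + 0^2
= 9 + 9 + 9 + 0 = 27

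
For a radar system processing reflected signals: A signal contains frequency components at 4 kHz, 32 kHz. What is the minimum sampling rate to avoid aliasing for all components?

The highest frequency component is f_max = 32 kHz.
Nyquist rate = 2 * f_max = 2 * 32 kHz = 64 kHz.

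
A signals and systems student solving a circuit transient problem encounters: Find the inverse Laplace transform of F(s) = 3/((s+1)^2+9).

Standard pair: w/((s+a)^2+w^2) <-> e^(-at)*sin(wt)*u(t)
With a=1, w=3: f(t) = e^(-t)*sin(3t)*u(t)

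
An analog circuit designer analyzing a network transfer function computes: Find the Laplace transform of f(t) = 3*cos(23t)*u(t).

Standard pair: cos(wt)*u(t) <-> s/(s^2+w^2)
With w = 23: L{3*cos(23t)*u(t)} = 3s/(s^2+529)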